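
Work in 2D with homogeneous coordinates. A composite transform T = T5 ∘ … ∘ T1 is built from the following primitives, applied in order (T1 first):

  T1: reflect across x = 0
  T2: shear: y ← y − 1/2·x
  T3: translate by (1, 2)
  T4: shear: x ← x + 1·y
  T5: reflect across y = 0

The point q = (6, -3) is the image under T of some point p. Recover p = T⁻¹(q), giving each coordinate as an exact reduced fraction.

T1 = [-1 0 0; 0 1 0; 0 0 1]
T2·T1 = [-1 0 0; 1/2 1 0; 0 0 1]
T3·…·T1 = [-1 0 1; 1/2 1 2; 0 0 1]
T4·…·T1 = [-1/2 1 3; 1/2 1 2; 0 0 1]
T5·…·T1 = [-1/2 1 3; -1/2 -1 -2; 0 0 1]
det M = 1; M⁻¹ = [-1 -1 1; 1/2 -1/2 -5/2; 0 0 1]
M⁻¹ · (6, -3)ᵀ = (-2, 2)ᵀ

p = (-2, 2)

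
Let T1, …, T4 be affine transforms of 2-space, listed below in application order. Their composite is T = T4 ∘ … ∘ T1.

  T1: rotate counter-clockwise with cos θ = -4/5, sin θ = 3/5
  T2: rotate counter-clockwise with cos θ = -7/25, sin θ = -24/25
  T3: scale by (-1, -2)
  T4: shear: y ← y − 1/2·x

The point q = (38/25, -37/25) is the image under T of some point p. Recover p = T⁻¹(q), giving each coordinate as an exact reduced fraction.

p = (-1, 6/5)

T1 = [-4/5 -3/5 0; 3/5 -4/5 0; 0 0 1]
T2·T1 = [4/5 -3/5 0; 3/5 4/5 0; 0 0 1]
T3·…·T1 = [-4/5 3/5 0; -6/5 -8/5 0; 0 0 1]
T4·…·T1 = [-4/5 3/5 0; -4/5 -19/10 0; 0 0 1]
det M = 2; M⁻¹ = [-19/20 -3/10 0; 2/5 -2/5 0; 0 0 1]
M⁻¹ · (38/25, -37/25)ᵀ = (-1, 6/5)ᵀ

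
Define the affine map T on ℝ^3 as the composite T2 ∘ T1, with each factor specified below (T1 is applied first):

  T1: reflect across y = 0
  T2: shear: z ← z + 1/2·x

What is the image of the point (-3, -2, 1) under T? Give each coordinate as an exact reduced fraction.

T(p) = (-3, 2, -1/2)

T1 reflect across y = 0: (-3, -2, 1) → (-3, 2, 1)
T2 shear: z ← z + 1/2·x: (-3, 2, 1) → (-3, 2, -1/2)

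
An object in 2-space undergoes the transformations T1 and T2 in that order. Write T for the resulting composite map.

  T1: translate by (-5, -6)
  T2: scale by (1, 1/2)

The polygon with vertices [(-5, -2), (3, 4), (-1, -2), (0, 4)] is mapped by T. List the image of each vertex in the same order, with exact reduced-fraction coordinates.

T1 translate by (-5, -6): (-5, -2) → (-10, -8); (3, 4) → (-2, -2); (-1, -2) → (-6, -8); (0, 4) → (-5, -2)
T2 scale by (1, 1/2): (-10, -8) → (-10, -4); (-2, -2) → (-2, -1); (-6, -8) → (-6, -4); (-5, -2) → (-5, -1)

image vertices: (-10, -4), (-2, -1), (-6, -4), (-5, -1)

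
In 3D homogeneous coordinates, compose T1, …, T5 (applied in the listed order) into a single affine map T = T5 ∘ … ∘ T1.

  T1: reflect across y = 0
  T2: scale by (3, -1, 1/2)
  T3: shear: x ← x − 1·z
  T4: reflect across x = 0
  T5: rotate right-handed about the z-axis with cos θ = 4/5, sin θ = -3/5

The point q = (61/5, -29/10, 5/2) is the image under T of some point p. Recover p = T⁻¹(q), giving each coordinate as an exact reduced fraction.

p = (-3, 5, 5)

T1 = [1 0 0 0; 0 -1 0 0; 0 0 1 0; 0 0 0 1]
T2·T1 = [3 0 0 0; 0 1 0 0; 0 0 1/2 0; 0 0 0 1]
T3·…·T1 = [3 0 -1/2 0; 0 1 0 0; 0 0 1/2 0; 0 0 0 1]
T4·…·T1 = [-3 0 1/2 0; 0 1 0 0; 0 0 1/2 0; 0 0 0 1]
T5·…·T1 = [-12/5 3/5 2/5 0; 9/5 4/5 -3/10 0; 0 0 1/2 0; 0 0 0 1]
det M = -3/2; M⁻¹ = [-4/15 1/5 1/3 0; 3/5 4/5 0 0; 0 0 2 0; 0 0 0 1]
M⁻¹ · (61/5, -29/10, 5/2)ᵀ = (-3, 5, 5)ᵀ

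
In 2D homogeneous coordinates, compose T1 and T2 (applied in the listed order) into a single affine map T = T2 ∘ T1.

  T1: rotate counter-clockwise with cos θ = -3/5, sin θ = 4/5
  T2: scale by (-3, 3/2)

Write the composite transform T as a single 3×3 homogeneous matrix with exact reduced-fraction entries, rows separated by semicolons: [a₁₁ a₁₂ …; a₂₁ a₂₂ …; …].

T1 = [-3/5 -4/5 0; 4/5 -3/5 0; 0 0 1]
T2·T1 = [9/5 12/5 0; 6/5 -9/10 0; 0 0 1]

T = [9/5 12/5 0; 6/5 -9/10 0; 0 0 1]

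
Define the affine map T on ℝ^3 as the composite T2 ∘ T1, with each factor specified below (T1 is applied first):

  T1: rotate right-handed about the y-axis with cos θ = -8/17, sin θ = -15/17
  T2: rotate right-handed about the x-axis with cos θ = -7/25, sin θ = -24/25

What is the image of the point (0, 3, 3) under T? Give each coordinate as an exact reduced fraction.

T1 rotate right-handed about the y-axis with cos θ = -8/17, sin θ = -15/17: (0, 3, 3) → (-45/17, 3, -24/17)
T2 rotate right-handed about the x-axis with cos θ = -7/25, sin θ = -24/25: (-45/17, 3, -24/17) → (-45/17, -933/425, -1056/425)

T(p) = (-45/17, -933/425, -1056/425)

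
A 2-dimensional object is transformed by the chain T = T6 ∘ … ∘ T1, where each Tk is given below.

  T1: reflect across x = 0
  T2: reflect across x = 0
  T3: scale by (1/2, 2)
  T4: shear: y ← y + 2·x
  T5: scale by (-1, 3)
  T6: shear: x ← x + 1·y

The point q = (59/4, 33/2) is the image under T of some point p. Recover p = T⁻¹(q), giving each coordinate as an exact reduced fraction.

T1 = [-1 0 0; 0 1 0; 0 0 1]
T2·T1 = [1 0 0; 0 1 0; 0 0 1]
T3·…·T1 = [1/2 0 0; 0 2 0; 0 0 1]
T4·…·T1 = [1/2 0 0; 1 2 0; 0 0 1]
T5·…·T1 = [-1/2 0 0; 3 6 0; 0 0 1]
T6·…·T1 = [5/2 6 0; 3 6 0; 0 0 1]
det M = -3; M⁻¹ = [-2 2 0; 1 -5/6 0; 0 0 1]
M⁻¹ · (59/4, 33/2)ᵀ = (7/2, 1)ᵀ

p = (7/2, 1)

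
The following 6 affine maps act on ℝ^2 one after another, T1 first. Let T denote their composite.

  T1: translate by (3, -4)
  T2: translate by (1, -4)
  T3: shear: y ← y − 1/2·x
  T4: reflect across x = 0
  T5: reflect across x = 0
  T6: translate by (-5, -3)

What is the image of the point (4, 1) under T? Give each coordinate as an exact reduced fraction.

T(p) = (3, -14)

T1 translate by (3, -4): (4, 1) → (7, -3)
T2 translate by (1, -4): (7, -3) → (8, -7)
T3 shear: y ← y − 1/2·x: (8, -7) → (8, -11)
T4 reflect across x = 0: (8, -11) → (-8, -11)
T5 reflect across x = 0: (-8, -11) → (8, -11)
T6 translate by (-5, -3): (8, -11) → (3, -14)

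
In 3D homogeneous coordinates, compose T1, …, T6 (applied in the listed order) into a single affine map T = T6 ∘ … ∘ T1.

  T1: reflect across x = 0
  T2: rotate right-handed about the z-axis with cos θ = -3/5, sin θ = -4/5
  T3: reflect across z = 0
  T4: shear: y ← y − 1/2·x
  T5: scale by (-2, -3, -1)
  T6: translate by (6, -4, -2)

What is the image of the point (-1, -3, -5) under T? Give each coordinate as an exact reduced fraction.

T(p) = (12, -23/2, -7)

T1 reflect across x = 0: (-1, -3, -5) → (1, -3, -5)
T2 rotate right-handed about the z-axis with cos θ = -3/5, sin θ = -4/5: (1, -3, -5) → (-3, 1, -5)
T3 reflect across z = 0: (-3, 1, -5) → (-3, 1, 5)
T4 shear: y ← y − 1/2·x: (-3, 1, 5) → (-3, 5/2, 5)
T5 scale by (-2, -3, -1): (-3, 5/2, 5) → (6, -15/2, -5)
T6 translate by (6, -4, -2): (6, -15/2, -5) → (12, -23/2, -7)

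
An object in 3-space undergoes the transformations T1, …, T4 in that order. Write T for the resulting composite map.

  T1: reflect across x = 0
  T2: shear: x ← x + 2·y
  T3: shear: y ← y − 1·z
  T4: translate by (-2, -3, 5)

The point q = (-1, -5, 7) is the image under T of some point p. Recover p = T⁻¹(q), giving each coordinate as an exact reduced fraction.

T1 = [-1 0 0 0; 0 1 0 0; 0 0 1 0; 0 0 0 1]
T2·T1 = [-1 2 0 0; 0 1 0 0; 0 0 1 0; 0 0 0 1]
T3·…·T1 = [-1 2 0 0; 0 1 -1 0; 0 0 1 0; 0 0 0 1]
T4·…·T1 = [-1 2 0 -2; 0 1 -1 -3; 0 0 1 5; 0 0 0 1]
det M = -1; M⁻¹ = [-1 2 2 -6; 0 1 1 -2; 0 0 1 -5; 0 0 0 1]
M⁻¹ · (-1, -5, 7)ᵀ = (-1, 0, 2)ᵀ

p = (-1, 0, 2)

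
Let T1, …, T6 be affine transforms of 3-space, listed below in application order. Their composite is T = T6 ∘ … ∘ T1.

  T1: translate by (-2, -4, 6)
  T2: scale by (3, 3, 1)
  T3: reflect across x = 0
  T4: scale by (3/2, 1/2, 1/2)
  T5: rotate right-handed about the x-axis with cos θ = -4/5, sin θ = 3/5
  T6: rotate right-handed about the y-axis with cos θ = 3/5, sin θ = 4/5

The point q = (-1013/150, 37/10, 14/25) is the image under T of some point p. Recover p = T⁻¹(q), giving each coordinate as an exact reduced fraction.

p = (3, 0, -7/3)

T1 = [1 0 0 -2; 0 1 0 -4; 0 0 1 6; 0 0 0 1]
T2·T1 = [3 0 0 -6; 0 3 0 -12; 0 0 1 6; 0 0 0 1]
T3·…·T1 = [-3 0 0 6; 0 3 0 -12; 0 0 1 6; 0 0 0 1]
T4·…·T1 = [-9/2 0 0 9; 0 3/2 0 -6; 0 0 1/2 3; 0 0 0 1]
T5·…·T1 = [-9/2 0 0 9; 0 -6/5 -3/10 3; 0 9/10 -2/5 -6; 0 0 0 1]
T6·…·T1 = [-27/10 18/25 -8/25 3/5; 0 -6/5 -3/10 3; 18/5 27/50 -6/25 -54/5; 0 0 0 1]
det M = -27/8; M⁻¹ = [-2/15 0 8/45 2; 8/25 -8/15 6/25 4; -32/25 -6/5 -24/25 -6; 0 0 0 1]
M⁻¹ · (-1013/150, 37/10, 14/25)ᵀ = (3, 0, -7/3)ᵀ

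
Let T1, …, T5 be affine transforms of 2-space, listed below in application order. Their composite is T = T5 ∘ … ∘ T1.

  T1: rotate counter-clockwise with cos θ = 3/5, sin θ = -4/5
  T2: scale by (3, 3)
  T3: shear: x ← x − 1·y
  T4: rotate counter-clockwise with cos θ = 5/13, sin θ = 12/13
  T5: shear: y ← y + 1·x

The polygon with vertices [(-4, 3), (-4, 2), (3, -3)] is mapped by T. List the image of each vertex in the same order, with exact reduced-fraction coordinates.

T1 rotate counter-clockwise with cos θ = 3/5, sin θ = -4/5: (-4, 3) → (0, 5); (-4, 2) → (-4/5, 22/5); (3, -3) → (-3/5, -21/5)
T2 scale by (3, 3): (0, 5) → (0, 15); (-4/5, 22/5) → (-12/5, 66/5); (-3/5, -21/5) → (-9/5, -63/5)
T3 shear: x ← x − 1·y: (0, 15) → (-15, 15); (-12/5, 66/5) → (-78/5, 66/5); (-9/5, -63/5) → (54/5, -63/5)
T4 rotate counter-clockwise with cos θ = 5/13, sin θ = 12/13: (-15, 15) → (-255/13, -105/13); (-78/5, 66/5) → (-1182/65, -606/65); (54/5, -63/5) → (1026/65, 333/65)
T5 shear: y ← y + 1·x: (-255/13, -105/13) → (-255/13, -360/13); (-1182/65, -606/65) → (-1182/65, -1788/65); (1026/65, 333/65) → (1026/65, 1359/65)

image vertices: (-255/13, -360/13), (-1182/65, -1788/65), (1026/65, 1359/65)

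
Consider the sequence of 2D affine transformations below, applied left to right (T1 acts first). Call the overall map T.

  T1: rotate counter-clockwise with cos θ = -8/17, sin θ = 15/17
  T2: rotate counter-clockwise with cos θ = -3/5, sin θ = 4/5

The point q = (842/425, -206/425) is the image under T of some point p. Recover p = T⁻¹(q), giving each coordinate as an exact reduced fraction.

p = (-2/5, 2)

T1 = [-8/17 -15/17 0; 15/17 -8/17 0; 0 0 1]
T2·T1 = [-36/85 77/85 0; -77/85 -36/85 0; 0 0 1]
det M = 1; M⁻¹ = [-36/85 -77/85 0; 77/85 -36/85 0; 0 0 1]
M⁻¹ · (842/425, -206/425)ᵀ = (-2/5, 2)ᵀ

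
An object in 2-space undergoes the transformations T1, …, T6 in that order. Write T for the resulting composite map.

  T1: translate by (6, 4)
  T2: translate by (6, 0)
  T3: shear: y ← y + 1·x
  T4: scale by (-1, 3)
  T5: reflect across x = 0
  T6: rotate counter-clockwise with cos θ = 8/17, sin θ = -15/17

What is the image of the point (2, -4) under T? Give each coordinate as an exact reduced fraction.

T1 translate by (6, 4): (2, -4) → (8, 0)
T2 translate by (6, 0): (8, 0) → (14, 0)
T3 shear: y ← y + 1·x: (14, 0) → (14, 14)
T4 scale by (-1, 3): (14, 14) → (-14, 42)
T5 reflect across x = 0: (-14, 42) → (14, 42)
T6 rotate counter-clockwise with cos θ = 8/17, sin θ = -15/17: (14, 42) → (742/17, 126/17)

T(p) = (742/17, 126/17)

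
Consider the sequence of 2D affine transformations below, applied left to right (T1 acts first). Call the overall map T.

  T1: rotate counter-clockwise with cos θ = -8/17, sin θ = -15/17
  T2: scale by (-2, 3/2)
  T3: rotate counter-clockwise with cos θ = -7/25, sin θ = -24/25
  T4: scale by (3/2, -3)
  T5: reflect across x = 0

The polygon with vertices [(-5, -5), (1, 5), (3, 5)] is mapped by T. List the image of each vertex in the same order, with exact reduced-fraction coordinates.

T1 rotate counter-clockwise with cos θ = -8/17, sin θ = -15/17: (-5, -5) → (-35/17, 115/17); (1, 5) → (67/17, -55/17); (3, 5) → (3, -5)
T2 scale by (-2, 3/2): (-35/17, 115/17) → (70/17, 345/34); (67/17, -55/17) → (-134/17, -165/34); (3, -5) → (-6, -15/2)
T3 rotate counter-clockwise with cos θ = -7/25, sin θ = -24/25: (70/17, 345/34) → (146/17, -231/34); (-134/17, -165/34) → (-1042/425, 7587/850); (-6, -15/2) → (-138/25, 393/50)
T4 scale by (3/2, -3): (146/17, -231/34) → (219/17, 693/34); (-1042/425, 7587/850) → (-1563/425, -22761/850); (-138/25, 393/50) → (-207/25, -1179/50)
T5 reflect across x = 0: (219/17, 693/34) → (-219/17, 693/34); (-1563/425, -22761/850) → (1563/425, -22761/850); (-207/25, -1179/50) → (207/25, -1179/50)

image vertices: (-219/17, 693/34), (1563/425, -22761/850), (207/25, -1179/50)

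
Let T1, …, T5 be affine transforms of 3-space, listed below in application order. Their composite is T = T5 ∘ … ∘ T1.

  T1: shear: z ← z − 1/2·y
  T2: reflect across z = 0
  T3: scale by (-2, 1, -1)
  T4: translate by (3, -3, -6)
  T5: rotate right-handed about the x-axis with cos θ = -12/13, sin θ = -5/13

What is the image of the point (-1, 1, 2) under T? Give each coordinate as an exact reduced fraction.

T(p) = (5, 3/26, 64/13)

T1 shear: z ← z − 1/2·y: (-1, 1, 2) → (-1, 1, 3/2)
T2 reflect across z = 0: (-1, 1, 3/2) → (-1, 1, -3/2)
T3 scale by (-2, 1, -1): (-1, 1, -3/2) → (2, 1, 3/2)
T4 translate by (3, -3, -6): (2, 1, 3/2) → (5, -2, -9/2)
T5 rotate right-handed about the x-axis with cos θ = -12/13, sin θ = -5/13: (5, -2, -9/2) → (5, 3/26, 64/13)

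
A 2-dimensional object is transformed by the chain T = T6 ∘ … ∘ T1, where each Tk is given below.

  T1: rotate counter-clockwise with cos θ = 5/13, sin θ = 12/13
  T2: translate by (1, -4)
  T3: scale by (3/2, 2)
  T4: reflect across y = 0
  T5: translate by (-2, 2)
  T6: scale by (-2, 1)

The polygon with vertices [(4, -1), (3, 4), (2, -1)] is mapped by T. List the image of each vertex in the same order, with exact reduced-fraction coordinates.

T1 rotate counter-clockwise with cos θ = 5/13, sin θ = 12/13: (4, -1) → (32/13, 43/13); (3, 4) → (-33/13, 56/13); (2, -1) → (22/13, 19/13)
T2 translate by (1, -4): (32/13, 43/13) → (45/13, -9/13); (-33/13, 56/13) → (-20/13, 4/13); (22/13, 19/13) → (35/13, -33/13)
T3 scale by (3/2, 2): (45/13, -9/13) → (135/26, -18/13); (-20/13, 4/13) → (-30/13, 8/13); (35/13, -33/13) → (105/26, -66/13)
T4 reflect across y = 0: (135/26, -18/13) → (135/26, 18/13); (-30/13, 8/13) → (-30/13, -8/13); (105/26, -66/13) → (105/26, 66/13)
T5 translate by (-2, 2): (135/26, 18/13) → (83/26, 44/13); (-30/13, -8/13) → (-56/13, 18/13); (105/26, 66/13) → (53/26, 92/13)
T6 scale by (-2, 1): (83/26, 44/13) → (-83/13, 44/13); (-56/13, 18/13) → (112/13, 18/13); (53/26, 92/13) → (-53/13, 92/13)

image vertices: (-83/13, 44/13), (112/13, 18/13), (-53/13, 92/13)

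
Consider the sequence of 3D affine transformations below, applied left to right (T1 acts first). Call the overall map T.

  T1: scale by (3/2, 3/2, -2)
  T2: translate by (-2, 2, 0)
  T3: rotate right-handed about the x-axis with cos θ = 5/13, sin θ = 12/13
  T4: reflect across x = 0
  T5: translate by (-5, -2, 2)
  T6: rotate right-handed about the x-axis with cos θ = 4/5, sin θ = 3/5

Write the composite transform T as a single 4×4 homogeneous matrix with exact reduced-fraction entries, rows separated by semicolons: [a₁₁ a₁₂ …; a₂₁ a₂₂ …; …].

T = [-3/2 0 0 -3; 0 -24/65 126/65 -214/65; 0 189/130 32/65 152/65; 0 0 0 1]

T1 = [3/2 0 0 0; 0 3/2 0 0; 0 0 -2 0; 0 0 0 1]
T2·T1 = [3/2 0 0 -2; 0 3/2 0 2; 0 0 -2 0; 0 0 0 1]
T3·…·T1 = [3/2 0 0 -2; 0 15/26 24/13 10/13; 0 18/13 -10/13 24/13; 0 0 0 1]
T4·…·T1 = [-3/2 0 0 2; 0 15/26 24/13 10/13; 0 18/13 -10/13 24/13; 0 0 0 1]
T5·…·T1 = [-3/2 0 0 -3; 0 15/26 24/13 -16/13; 0 18/13 -10/13 50/13; 0 0 0 1]
T6·…·T1 = [-3/2 0 0 -3; 0 -24/65 126/65 -214/65; 0 189/130 32/65 152/65; 0 0 0 1]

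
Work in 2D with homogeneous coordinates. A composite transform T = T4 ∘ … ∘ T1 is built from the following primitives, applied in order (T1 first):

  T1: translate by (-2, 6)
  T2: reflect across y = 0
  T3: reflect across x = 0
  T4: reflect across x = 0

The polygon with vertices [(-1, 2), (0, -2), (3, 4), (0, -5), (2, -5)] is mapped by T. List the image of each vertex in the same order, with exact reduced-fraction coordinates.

T1 translate by (-2, 6): (-1, 2) → (-3, 8); (0, -2) → (-2, 4); (3, 4) → (1, 10); (0, -5) → (-2, 1); (2, -5) → (0, 1)
T2 reflect across y = 0: (-3, 8) → (-3, -8); (-2, 4) → (-2, -4); (1, 10) → (1, -10); (-2, 1) → (-2, -1); (0, 1) → (0, -1)
T3 reflect across x = 0: (-3, -8) → (3, -8); (-2, -4) → (2, -4); (1, -10) → (-1, -10); (-2, -1) → (2, -1); (0, -1) → (0, -1)
T4 reflect across x = 0: (3, -8) → (-3, -8); (2, -4) → (-2, -4); (-1, -10) → (1, -10); (2, -1) → (-2, -1); (0, -1) → (0, -1)

image vertices: (-3, -8), (-2, -4), (1, -10), (-2, -1), (0, -1)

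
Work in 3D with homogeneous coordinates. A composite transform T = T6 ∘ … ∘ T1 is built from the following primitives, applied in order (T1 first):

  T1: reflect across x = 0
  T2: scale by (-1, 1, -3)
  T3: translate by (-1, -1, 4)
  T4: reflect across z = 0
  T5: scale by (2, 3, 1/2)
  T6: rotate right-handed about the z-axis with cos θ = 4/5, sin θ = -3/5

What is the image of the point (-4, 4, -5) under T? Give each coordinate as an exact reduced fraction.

T1 reflect across x = 0: (-4, 4, -5) → (4, 4, -5)
T2 scale by (-1, 1, -3): (4, 4, -5) → (-4, 4, 15)
T3 translate by (-1, -1, 4): (-4, 4, 15) → (-5, 3, 19)
T4 reflect across z = 0: (-5, 3, 19) → (-5, 3, -19)
T5 scale by (2, 3, 1/2): (-5, 3, -19) → (-10, 9, -19/2)
T6 rotate right-handed about the z-axis with cos θ = 4/5, sin θ = -3/5: (-10, 9, -19/2) → (-13/5, 66/5, -19/2)

T(p) = (-13/5, 66/5, -19/2)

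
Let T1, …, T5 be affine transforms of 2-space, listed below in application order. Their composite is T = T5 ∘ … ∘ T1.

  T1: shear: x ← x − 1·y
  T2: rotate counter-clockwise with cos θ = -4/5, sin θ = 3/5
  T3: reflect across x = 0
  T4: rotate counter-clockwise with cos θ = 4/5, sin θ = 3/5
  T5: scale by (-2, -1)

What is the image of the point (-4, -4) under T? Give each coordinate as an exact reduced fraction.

T(p) = (192/25, -28/25)

T1 shear: x ← x − 1·y: (-4, -4) → (0, -4)
T2 rotate counter-clockwise with cos θ = -4/5, sin θ = 3/5: (0, -4) → (12/5, 16/5)
T3 reflect across x = 0: (12/5, 16/5) → (-12/5, 16/5)
T4 rotate counter-clockwise with cos θ = 4/5, sin θ = 3/5: (-12/5, 16/5) → (-96/25, 28/25)
T5 scale by (-2, -1): (-96/25, 28/25) → (192/25, -28/25)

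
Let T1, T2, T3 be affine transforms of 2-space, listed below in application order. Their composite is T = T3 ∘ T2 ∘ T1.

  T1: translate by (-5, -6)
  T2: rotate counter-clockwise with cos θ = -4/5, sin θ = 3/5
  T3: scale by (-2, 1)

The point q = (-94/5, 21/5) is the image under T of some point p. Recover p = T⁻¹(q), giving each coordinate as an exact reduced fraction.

T1 = [1 0 -5; 0 1 -6; 0 0 1]
T2·T1 = [-4/5 -3/5 38/5; 3/5 -4/5 9/5; 0 0 1]
T3·…·T1 = [8/5 6/5 -76/5; 3/5 -4/5 9/5; 0 0 1]
det M = -2; M⁻¹ = [2/5 3/5 5; 3/10 -4/5 6; 0 0 1]
M⁻¹ · (-94/5, 21/5)ᵀ = (0, -3)ᵀ

p = (0, -3)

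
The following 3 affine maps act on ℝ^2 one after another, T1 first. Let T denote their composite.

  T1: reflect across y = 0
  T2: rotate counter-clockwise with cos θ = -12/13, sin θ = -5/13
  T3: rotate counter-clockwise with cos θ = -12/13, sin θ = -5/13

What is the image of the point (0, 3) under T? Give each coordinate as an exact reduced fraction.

T1 reflect across y = 0: (0, 3) → (0, -3)
T2 rotate counter-clockwise with cos θ = -12/13, sin θ = -5/13: (0, -3) → (-15/13, 36/13)
T3 rotate counter-clockwise with cos θ = -12/13, sin θ = -5/13: (-15/13, 36/13) → (360/169, -357/169)

T(p) = (360/169, -357/169)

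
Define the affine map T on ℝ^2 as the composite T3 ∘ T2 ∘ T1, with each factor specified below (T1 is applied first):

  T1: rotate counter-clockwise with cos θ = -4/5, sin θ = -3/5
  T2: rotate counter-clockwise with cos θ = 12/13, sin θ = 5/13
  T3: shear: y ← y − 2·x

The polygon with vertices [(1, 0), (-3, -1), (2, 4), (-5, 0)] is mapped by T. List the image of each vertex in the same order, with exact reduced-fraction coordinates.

T1 rotate counter-clockwise with cos θ = -4/5, sin θ = -3/5: (1, 0) → (-4/5, -3/5); (-3, -1) → (9/5, 13/5); (2, 4) → (4/5, -22/5); (-5, 0) → (4, 3)
T2 rotate counter-clockwise with cos θ = 12/13, sin θ = 5/13: (-4/5, -3/5) → (-33/65, -56/65); (9/5, 13/5) → (43/65, 201/65); (4/5, -22/5) → (158/65, -244/65); (4, 3) → (33/13, 56/13)
T3 shear: y ← y − 2·x: (-33/65, -56/65) → (-33/65, 2/13); (43/65, 201/65) → (43/65, 23/13); (158/65, -244/65) → (158/65, -112/13); (33/13, 56/13) → (33/13, -10/13)

image vertices: (-33/65, 2/13), (43/65, 23/13), (158/65, -112/13), (33/13, -10/13)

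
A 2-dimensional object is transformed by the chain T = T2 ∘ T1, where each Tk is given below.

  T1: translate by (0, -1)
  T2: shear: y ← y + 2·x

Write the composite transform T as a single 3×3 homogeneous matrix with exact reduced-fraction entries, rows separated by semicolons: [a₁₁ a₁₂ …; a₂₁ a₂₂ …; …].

T1 = [1 0 0; 0 1 -1; 0 0 1]
T2·T1 = [1 0 0; 2 1 -1; 0 0 1]

T = [1 0 0; 2 1 -1; 0 0 1]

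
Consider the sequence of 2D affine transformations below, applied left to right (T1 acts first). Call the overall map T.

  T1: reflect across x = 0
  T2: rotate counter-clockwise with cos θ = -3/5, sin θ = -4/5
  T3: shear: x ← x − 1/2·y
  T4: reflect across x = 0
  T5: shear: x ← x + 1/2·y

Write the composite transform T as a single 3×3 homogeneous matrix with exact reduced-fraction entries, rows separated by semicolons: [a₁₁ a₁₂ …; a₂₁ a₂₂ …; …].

T1 = [-1 0 0; 0 1 0; 0 0 1]
T2·T1 = [3/5 4/5 0; 4/5 -3/5 0; 0 0 1]
T3·…·T1 = [1/5 11/10 0; 4/5 -3/5 0; 0 0 1]
T4·…·T1 = [-1/5 -11/10 0; 4/5 -3/5 0; 0 0 1]
T5·…·T1 = [1/5 -7/5 0; 4/5 -3/5 0; 0 0 1]

T = [1/5 -7/5 0; 4/5 -3/5 0; 0 0 1]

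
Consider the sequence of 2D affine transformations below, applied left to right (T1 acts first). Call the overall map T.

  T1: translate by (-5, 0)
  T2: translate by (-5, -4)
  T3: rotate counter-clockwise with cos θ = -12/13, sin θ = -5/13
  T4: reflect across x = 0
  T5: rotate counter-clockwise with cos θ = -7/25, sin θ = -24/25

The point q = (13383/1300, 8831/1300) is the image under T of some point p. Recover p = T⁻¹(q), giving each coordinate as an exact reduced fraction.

T1 = [1 0 -5; 0 1 0; 0 0 1]
T2·T1 = [1 0 -10; 0 1 -4; 0 0 1]
T3·…·T1 = [-12/13 5/13 100/13; -5/13 -12/13 98/13; 0 0 1]
T4·…·T1 = [12/13 -5/13 -100/13; -5/13 -12/13 98/13; 0 0 1]
T5·…·T1 = [-204/325 -253/325 3052/325; -253/325 204/325 1714/325; 0 0 1]
det M = -1; M⁻¹ = [-204/325 -253/325 10; -253/325 204/325 4; 0 0 1]
M⁻¹ · (13383/1300, 8831/1300)ᵀ = (-7/4, 1/4)ᵀ

p = (-7/4, 1/4)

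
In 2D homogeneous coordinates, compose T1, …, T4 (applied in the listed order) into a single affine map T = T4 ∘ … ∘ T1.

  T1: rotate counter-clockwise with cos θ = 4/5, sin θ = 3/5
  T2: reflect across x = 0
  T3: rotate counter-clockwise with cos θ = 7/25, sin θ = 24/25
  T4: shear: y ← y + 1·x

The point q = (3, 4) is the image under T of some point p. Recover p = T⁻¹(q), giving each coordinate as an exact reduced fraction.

p = (-3, -1)

T1 = [4/5 -3/5 0; 3/5 4/5 0; 0 0 1]
T2·T1 = [-4/5 3/5 0; 3/5 4/5 0; 0 0 1]
T3·…·T1 = [-4/5 -3/5 0; -3/5 4/5 0; 0 0 1]
T4·…·T1 = [-4/5 -3/5 0; -7/5 1/5 0; 0 0 1]
det M = -1; M⁻¹ = [-1/5 -3/5 0; -7/5 4/5 0; 0 0 1]
M⁻¹ · (3, 4)ᵀ = (-3, -1)ᵀ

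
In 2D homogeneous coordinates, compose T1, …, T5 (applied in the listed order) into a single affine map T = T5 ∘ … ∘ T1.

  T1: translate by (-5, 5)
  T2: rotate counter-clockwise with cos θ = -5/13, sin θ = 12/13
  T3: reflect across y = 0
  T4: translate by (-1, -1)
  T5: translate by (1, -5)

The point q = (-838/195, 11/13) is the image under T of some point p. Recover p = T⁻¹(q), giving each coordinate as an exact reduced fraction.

p = (1/3, 8/5)

T1 = [1 0 -5; 0 1 5; 0 0 1]
T2·T1 = [-5/13 -12/13 -35/13; 12/13 -5/13 -85/13; 0 0 1]
T3·…·T1 = [-5/13 -12/13 -35/13; -12/13 5/13 85/13; 0 0 1]
T4·…·T1 = [-5/13 -12/13 -48/13; -12/13 5/13 72/13; 0 0 1]
T5·…·T1 = [-5/13 -12/13 -35/13; -12/13 5/13 7/13; 0 0 1]
det M = -1; M⁻¹ = [-5/13 -12/13 -7/13; -12/13 5/13 -35/13; 0 0 1]
M⁻¹ · (-838/195, 11/13)ᵀ = (1/3, 8/5)ᵀ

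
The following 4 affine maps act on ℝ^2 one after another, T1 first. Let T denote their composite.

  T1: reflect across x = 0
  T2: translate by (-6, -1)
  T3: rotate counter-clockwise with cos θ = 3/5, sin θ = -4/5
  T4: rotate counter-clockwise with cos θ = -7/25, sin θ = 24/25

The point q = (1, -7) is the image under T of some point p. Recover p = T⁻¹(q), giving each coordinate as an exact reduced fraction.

p = (-1, -4)

T1 = [-1 0 0; 0 1 0; 0 0 1]
T2·T1 = [-1 0 -6; 0 1 -1; 0 0 1]
T3·…·T1 = [-3/5 4/5 -22/5; 4/5 3/5 21/5; 0 0 1]
T4·…·T1 = [-3/5 -4/5 -14/5; -4/5 3/5 -27/5; 0 0 1]
det M = -1; M⁻¹ = [-3/5 -4/5 -6; -4/5 3/5 1; 0 0 1]
M⁻¹ · (1, -7)ᵀ = (-1, -4)ᵀ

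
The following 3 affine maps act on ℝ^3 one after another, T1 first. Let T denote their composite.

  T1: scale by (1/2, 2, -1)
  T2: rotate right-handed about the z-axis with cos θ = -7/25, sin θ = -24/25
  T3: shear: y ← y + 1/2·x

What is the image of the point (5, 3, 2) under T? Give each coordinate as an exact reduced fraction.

T(p) = (253/50, -31/20, -2)

T1 scale by (1/2, 2, -1): (5, 3, 2) → (5/2, 6, -2)
T2 rotate right-handed about the z-axis with cos θ = -7/25, sin θ = -24/25: (5/2, 6, -2) → (253/50, -102/25, -2)
T3 shear: y ← y + 1/2·x: (253/50, -102/25, -2) → (253/50, -31/20, -2)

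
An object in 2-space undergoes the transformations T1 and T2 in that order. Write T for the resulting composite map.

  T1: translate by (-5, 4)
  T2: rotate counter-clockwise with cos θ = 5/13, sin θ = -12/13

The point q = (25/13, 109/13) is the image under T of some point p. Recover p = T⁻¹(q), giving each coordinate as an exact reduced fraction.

T1 = [1 0 -5; 0 1 4; 0 0 1]
T2·T1 = [5/13 12/13 23/13; -12/13 5/13 80/13; 0 0 1]
det M = 1; M⁻¹ = [5/13 -12/13 5; 12/13 5/13 -4; 0 0 1]
M⁻¹ · (25/13, 109/13)ᵀ = (-2, 1)ᵀ

p = (-2, 1)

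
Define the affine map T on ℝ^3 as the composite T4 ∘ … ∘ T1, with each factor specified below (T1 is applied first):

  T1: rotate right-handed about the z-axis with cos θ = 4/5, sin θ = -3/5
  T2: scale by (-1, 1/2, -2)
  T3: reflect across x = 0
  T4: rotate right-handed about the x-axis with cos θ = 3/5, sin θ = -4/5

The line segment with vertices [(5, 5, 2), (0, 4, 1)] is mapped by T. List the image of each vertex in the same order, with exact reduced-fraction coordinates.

T1 rotate right-handed about the z-axis with cos θ = 4/5, sin θ = -3/5: (5, 5, 2) → (7, 1, 2); (0, 4, 1) → (12/5, 16/5, 1)
T2 scale by (-1, 1/2, -2): (7, 1, 2) → (-7, 1/2, -4); (12/5, 16/5, 1) → (-12/5, 8/5, -2)
T3 reflect across x = 0: (-7, 1/2, -4) → (7, 1/2, -4); (-12/5, 8/5, -2) → (12/5, 8/5, -2)
T4 rotate right-handed about the x-axis with cos θ = 3/5, sin θ = -4/5: (7, 1/2, -4) → (7, -29/10, -14/5); (12/5, 8/5, -2) → (12/5, -16/25, -62/25)

image vertices: (7, -29/10, -14/5), (12/5, -16/25, -62/25)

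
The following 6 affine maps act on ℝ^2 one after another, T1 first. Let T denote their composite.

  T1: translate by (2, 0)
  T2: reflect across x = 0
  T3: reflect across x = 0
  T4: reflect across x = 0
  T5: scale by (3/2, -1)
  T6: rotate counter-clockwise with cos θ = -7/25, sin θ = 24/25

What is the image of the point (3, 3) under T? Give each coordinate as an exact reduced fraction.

T1 translate by (2, 0): (3, 3) → (5, 3)
T2 reflect across x = 0: (5, 3) → (-5, 3)
T3 reflect across x = 0: (-5, 3) → (5, 3)
T4 reflect across x = 0: (5, 3) → (-5, 3)
T5 scale by (3/2, -1): (-5, 3) → (-15/2, -3)
T6 rotate counter-clockwise with cos θ = -7/25, sin θ = 24/25: (-15/2, -3) → (249/50, -159/25)

T(p) = (249/50, -159/25)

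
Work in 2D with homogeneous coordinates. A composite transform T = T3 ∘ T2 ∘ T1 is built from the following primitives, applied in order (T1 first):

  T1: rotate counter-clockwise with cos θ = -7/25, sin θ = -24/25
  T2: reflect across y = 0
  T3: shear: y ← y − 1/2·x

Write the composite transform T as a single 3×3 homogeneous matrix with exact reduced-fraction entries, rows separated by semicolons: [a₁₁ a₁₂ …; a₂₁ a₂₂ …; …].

T = [-7/25 24/25 0; 11/10 -1/5 0; 0 0 1]

T1 = [-7/25 24/25 0; -24/25 -7/25 0; 0 0 1]
T2·T1 = [-7/25 24/25 0; 24/25 7/25 0; 0 0 1]
T3·…·T1 = [-7/25 24/25 0; 11/10 -1/5 0; 0 0 1]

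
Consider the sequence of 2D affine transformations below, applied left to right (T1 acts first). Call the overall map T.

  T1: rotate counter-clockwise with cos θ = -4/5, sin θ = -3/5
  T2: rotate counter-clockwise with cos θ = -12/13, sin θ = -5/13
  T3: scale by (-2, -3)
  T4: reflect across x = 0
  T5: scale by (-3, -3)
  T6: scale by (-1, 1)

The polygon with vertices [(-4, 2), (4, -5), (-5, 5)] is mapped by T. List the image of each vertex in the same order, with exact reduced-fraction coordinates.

T1 rotate counter-clockwise with cos θ = -4/5, sin θ = -3/5: (-4, 2) → (22/5, 4/5); (4, -5) → (-31/5, 8/5); (-5, 5) → (7, -1)
T2 rotate counter-clockwise with cos θ = -12/13, sin θ = -5/13: (22/5, 4/5) → (-244/65, -158/65); (-31/5, 8/5) → (412/65, 59/65); (7, -1) → (-89/13, -23/13)
T3 scale by (-2, -3): (-244/65, -158/65) → (488/65, 474/65); (412/65, 59/65) → (-824/65, -177/65); (-89/13, -23/13) → (178/13, 69/13)
T4 reflect across x = 0: (488/65, 474/65) → (-488/65, 474/65); (-824/65, -177/65) → (824/65, -177/65); (178/13, 69/13) → (-178/13, 69/13)
T5 scale by (-3, -3): (-488/65, 474/65) → (1464/65, -1422/65); (824/65, -177/65) → (-2472/65, 531/65); (-178/13, 69/13) → (534/13, -207/13)
T6 scale by (-1, 1): (1464/65, -1422/65) → (-1464/65, -1422/65); (-2472/65, 531/65) → (2472/65, 531/65); (534/13, -207/13) → (-534/13, -207/13)

image vertices: (-1464/65, -1422/65), (2472/65, 531/65), (-534/13, -207/13)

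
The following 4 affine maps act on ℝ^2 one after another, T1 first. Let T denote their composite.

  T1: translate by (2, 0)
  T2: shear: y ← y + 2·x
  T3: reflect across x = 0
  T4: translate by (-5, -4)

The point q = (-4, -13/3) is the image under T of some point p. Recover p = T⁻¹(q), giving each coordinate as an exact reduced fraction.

T1 = [1 0 2; 0 1 0; 0 0 1]
T2·T1 = [1 0 2; 2 1 4; 0 0 1]
T3·…·T1 = [-1 0 -2; 2 1 4; 0 0 1]
T4·…·T1 = [-1 0 -7; 2 1 0; 0 0 1]
det M = -1; M⁻¹ = [-1 0 -7; 2 1 14; 0 0 1]
M⁻¹ · (-4, -13/3)ᵀ = (-3, 5/3)ᵀ

p = (-3, 5/3)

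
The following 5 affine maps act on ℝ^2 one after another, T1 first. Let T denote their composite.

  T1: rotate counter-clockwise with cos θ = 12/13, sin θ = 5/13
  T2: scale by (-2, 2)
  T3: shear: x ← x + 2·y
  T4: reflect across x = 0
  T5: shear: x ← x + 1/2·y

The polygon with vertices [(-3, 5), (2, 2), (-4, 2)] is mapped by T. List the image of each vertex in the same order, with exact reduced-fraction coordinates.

image vertices: (-257/13, 90/13), (-74/13, 68/13), (-128/13, 8/13)

T1 rotate counter-clockwise with cos θ = 12/13, sin θ = 5/13: (-3, 5) → (-61/13, 45/13); (2, 2) → (14/13, 34/13); (-4, 2) → (-58/13, 4/13)
T2 scale by (-2, 2): (-61/13, 45/13) → (122/13, 90/13); (14/13, 34/13) → (-28/13, 68/13); (-58/13, 4/13) → (116/13, 8/13)
T3 shear: x ← x + 2·y: (122/13, 90/13) → (302/13, 90/13); (-28/13, 68/13) → (108/13, 68/13); (116/13, 8/13) → (132/13, 8/13)
T4 reflect across x = 0: (302/13, 90/13) → (-302/13, 90/13); (108/13, 68/13) → (-108/13, 68/13); (132/13, 8/13) → (-132/13, 8/13)
T5 shear: x ← x + 1/2·y: (-302/13, 90/13) → (-257/13, 90/13); (-108/13, 68/13) → (-74/13, 68/13); (-132/13, 8/13) → (-128/13, 8/13)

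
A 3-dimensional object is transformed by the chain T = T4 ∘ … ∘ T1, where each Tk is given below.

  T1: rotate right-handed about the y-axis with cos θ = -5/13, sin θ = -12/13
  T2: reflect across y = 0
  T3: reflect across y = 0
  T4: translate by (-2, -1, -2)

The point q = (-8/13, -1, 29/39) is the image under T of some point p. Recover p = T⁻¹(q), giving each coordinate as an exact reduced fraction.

p = (2, 0, -7/3)

T1 = [-5/13 0 -12/13 0; 0 1 0 0; 12/13 0 -5/13 0; 0 0 0 1]
T2·T1 = [-5/13 0 -12/13 0; 0 -1 0 0; 12/13 0 -5/13 0; 0 0 0 1]
T3·…·T1 = [-5/13 0 -12/13 0; 0 1 0 0; 12/13 0 -5/13 0; 0 0 0 1]
T4·…·T1 = [-5/13 0 -12/13 -2; 0 1 0 -1; 12/13 0 -5/13 -2; 0 0 0 1]
det M = 1; M⁻¹ = [-5/13 0 12/13 14/13; 0 1 0 1; -12/13 0 -5/13 -34/13; 0 0 0 1]
M⁻¹ · (-8/13, -1, 29/39)ᵀ = (2, 0, -7/3)ᵀ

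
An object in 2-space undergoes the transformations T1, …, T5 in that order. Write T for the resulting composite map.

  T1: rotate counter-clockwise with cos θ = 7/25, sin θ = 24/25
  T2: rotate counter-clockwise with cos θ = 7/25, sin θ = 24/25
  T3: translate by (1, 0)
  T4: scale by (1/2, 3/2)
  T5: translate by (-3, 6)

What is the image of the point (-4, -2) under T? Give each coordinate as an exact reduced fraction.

T(p) = (-69/250, 663/125)

T1 rotate counter-clockwise with cos θ = 7/25, sin θ = 24/25: (-4, -2) → (4/5, -22/5)
T2 rotate counter-clockwise with cos θ = 7/25, sin θ = 24/25: (4/5, -22/5) → (556/125, -58/125)
T3 translate by (1, 0): (556/125, -58/125) → (681/125, -58/125)
T4 scale by (1/2, 3/2): (681/125, -58/125) → (681/250, -87/125)
T5 translate by (-3, 6): (681/250, -87/125) → (-69/250, 663/125)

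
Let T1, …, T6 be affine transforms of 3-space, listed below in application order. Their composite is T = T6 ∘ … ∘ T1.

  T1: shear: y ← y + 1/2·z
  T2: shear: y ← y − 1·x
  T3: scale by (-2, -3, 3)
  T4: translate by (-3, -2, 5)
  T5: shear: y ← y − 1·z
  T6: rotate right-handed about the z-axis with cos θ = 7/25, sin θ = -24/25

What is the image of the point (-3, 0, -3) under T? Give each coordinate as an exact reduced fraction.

T1 shear: y ← y + 1/2·z: (-3, 0, -3) → (-3, -3/2, -3)
T2 shear: y ← y − 1·x: (-3, -3/2, -3) → (-3, 3/2, -3)
T3 scale by (-2, -3, 3): (-3, 3/2, -3) → (6, -9/2, -9)
T4 translate by (-3, -2, 5): (6, -9/2, -9) → (3, -13/2, -4)
T5 shear: y ← y − 1·z: (3, -13/2, -4) → (3, -5/2, -4)
T6 rotate right-handed about the z-axis with cos θ = 7/25, sin θ = -24/25: (3, -5/2, -4) → (-39/25, -179/50, -4)

T(p) = (-39/25, -179/50, -4)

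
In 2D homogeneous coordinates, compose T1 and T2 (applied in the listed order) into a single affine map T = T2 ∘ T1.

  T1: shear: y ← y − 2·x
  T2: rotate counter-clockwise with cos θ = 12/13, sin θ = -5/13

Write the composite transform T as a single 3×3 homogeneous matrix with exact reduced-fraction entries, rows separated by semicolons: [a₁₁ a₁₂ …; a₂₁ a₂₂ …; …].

T = [2/13 5/13 0; -29/13 12/13 0; 0 0 1]

T1 = [1 0 0; -2 1 0; 0 0 1]
T2·T1 = [2/13 5/13 0; -29/13 12/13 0; 0 0 1]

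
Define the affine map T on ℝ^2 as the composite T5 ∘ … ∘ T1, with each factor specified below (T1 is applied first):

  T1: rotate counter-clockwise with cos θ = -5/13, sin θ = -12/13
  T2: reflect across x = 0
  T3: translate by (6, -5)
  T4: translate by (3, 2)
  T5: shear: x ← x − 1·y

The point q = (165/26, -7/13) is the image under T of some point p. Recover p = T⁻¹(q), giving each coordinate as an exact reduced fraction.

T1 = [-5/13 12/13 0; -12/13 -5/13 0; 0 0 1]
T2·T1 = [5/13 -12/13 0; -12/13 -5/13 0; 0 0 1]
T3·…·T1 = [5/13 -12/13 6; -12/13 -5/13 -5; 0 0 1]
T4·…·T1 = [5/13 -12/13 9; -12/13 -5/13 -3; 0 0 1]
T5·…·T1 = [17/13 -7/13 12; -12/13 -5/13 -3; 0 0 1]
det M = -1; M⁻¹ = [5/13 -7/13 -81/13; -12/13 -17/13 93/13; 0 0 1]
M⁻¹ · (165/26, -7/13)ᵀ = (-7/2, 2)ᵀ

p = (-7/2, 2)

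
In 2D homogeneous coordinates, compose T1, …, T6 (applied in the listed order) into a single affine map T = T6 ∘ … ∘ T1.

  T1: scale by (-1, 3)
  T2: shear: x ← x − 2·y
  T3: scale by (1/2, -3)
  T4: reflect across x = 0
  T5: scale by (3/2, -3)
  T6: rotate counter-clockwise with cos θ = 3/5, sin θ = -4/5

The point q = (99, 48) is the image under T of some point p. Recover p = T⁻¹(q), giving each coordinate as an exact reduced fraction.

T1 = [-1 0 0; 0 3 0; 0 0 1]
T2·T1 = [-1 -6 0; 0 3 0; 0 0 1]
T3·…·T1 = [-1/2 -3 0; 0 -9 0; 0 0 1]
T4·…·T1 = [1/2 3 0; 0 -9 0; 0 0 1]
T5·…·T1 = [3/4 9/2 0; 0 27 0; 0 0 1]
T6·…·T1 = [9/20 243/10 0; -3/5 63/5 0; 0 0 1]
det M = 81/4; M⁻¹ = [28/45 -6/5 0; 4/135 1/45 0; 0 0 1]
M⁻¹ · (99, 48)ᵀ = (4, 4)ᵀ

p = (4, 4)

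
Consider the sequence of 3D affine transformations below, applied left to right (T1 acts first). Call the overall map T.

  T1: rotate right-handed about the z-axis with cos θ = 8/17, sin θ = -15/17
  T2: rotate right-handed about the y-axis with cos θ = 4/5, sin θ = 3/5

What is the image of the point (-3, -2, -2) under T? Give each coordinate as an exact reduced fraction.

T(p) = (-318/85, 29/17, 26/85)

T1 rotate right-handed about the z-axis with cos θ = 8/17, sin θ = -15/17: (-3, -2, -2) → (-54/17, 29/17, -2)
T2 rotate right-handed about the y-axis with cos θ = 4/5, sin θ = 3/5: (-54/17, 29/17, -2) → (-318/85, 29/17, 26/85)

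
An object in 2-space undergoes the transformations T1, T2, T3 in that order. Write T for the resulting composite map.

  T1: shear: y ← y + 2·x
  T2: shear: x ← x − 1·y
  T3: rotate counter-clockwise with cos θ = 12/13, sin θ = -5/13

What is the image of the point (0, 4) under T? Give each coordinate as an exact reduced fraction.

T1 shear: y ← y + 2·x: (0, 4) → (0, 4)
T2 shear: x ← x − 1·y: (0, 4) → (-4, 4)
T3 rotate counter-clockwise with cos θ = 12/13, sin θ = -5/13: (-4, 4) → (-28/13, 68/13)

T(p) = (-28/13, 68/13)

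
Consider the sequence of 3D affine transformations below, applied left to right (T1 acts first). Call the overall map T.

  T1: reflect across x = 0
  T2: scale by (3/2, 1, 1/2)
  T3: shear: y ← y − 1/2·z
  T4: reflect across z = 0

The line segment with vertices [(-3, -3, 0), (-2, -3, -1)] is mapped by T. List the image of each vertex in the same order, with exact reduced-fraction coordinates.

T1 reflect across x = 0: (-3, -3, 0) → (3, -3, 0); (-2, -3, -1) → (2, -3, -1)
T2 scale by (3/2, 1, 1/2): (3, -3, 0) → (9/2, -3, 0); (2, -3, -1) → (3, -3, -1/2)
T3 shear: y ← y − 1/2·z: (9/2, -3, 0) → (9/2, -3, 0); (3, -3, -1/2) → (3, -11/4, -1/2)
T4 reflect across z = 0: (9/2, -3, 0) → (9/2, -3, 0); (3, -11/4, -1/2) → (3, -11/4, 1/2)

image vertices: (9/2, -3, 0), (3, -11/4, 1/2)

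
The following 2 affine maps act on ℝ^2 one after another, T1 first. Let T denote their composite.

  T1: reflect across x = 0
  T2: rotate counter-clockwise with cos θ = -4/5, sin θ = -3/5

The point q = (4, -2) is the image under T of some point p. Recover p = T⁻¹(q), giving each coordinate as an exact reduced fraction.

T1 = [-1 0 0; 0 1 0; 0 0 1]
T2·T1 = [4/5 3/5 0; 3/5 -4/5 0; 0 0 1]
det M = -1; M⁻¹ = [4/5 3/5 0; 3/5 -4/5 0; 0 0 1]
M⁻¹ · (4, -2)ᵀ = (2, 4)ᵀ

p = (2, 4)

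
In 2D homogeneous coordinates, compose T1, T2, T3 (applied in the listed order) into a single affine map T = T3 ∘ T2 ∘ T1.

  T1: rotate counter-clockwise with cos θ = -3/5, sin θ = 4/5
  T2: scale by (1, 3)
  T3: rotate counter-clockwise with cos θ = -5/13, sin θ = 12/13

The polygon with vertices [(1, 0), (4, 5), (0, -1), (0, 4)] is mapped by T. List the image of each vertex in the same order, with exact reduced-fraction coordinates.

image vertices: (-129/65, -96/65), (124/65, -399/65), (-128/65, 3/65), (512/65, -12/65)

T1 rotate counter-clockwise with cos θ = -3/5, sin θ = 4/5: (1, 0) → (-3/5, 4/5); (4, 5) → (-32/5, 1/5); (0, -1) → (4/5, 3/5); (0, 4) → (-16/5, -12/5)
T2 scale by (1, 3): (-3/5, 4/5) → (-3/5, 12/5); (-32/5, 1/5) → (-32/5, 3/5); (4/5, 3/5) → (4/5, 9/5); (-16/5, -12/5) → (-16/5, -36/5)
T3 rotate counter-clockwise with cos θ = -5/13, sin θ = 12/13: (-3/5, 12/5) → (-129/65, -96/65); (-32/5, 3/5) → (124/65, -399/65); (4/5, 9/5) → (-128/65, 3/65); (-16/5, -36/5) → (512/65, -12/65)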